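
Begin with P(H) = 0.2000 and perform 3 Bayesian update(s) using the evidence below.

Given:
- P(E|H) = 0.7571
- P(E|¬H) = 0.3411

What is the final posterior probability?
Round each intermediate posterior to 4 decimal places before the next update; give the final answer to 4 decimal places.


Sequential Bayesian updating:

Initial prior: P(H) = 0.2000

Update 1:
  P(E) = 0.7571 × 0.2000 + 0.3411 × 0.8000 = 0.15142000 + 0.27288000 = 0.42430000
  P(H|E) = 0.15142000 / 0.42430000 = 0.3569

Update 2:
  P(E) = 0.7571 × 0.3569 + 0.3411 × 0.6431 = 0.27020899 + 0.21936141 = 0.48957040
  P(H|E) = 0.27020899 / 0.48957040 = 0.5519

Update 3:
  P(E) = 0.7571 × 0.5519 + 0.3411 × 0.4481 = 0.41784349 + 0.15284691 = 0.57069040
  P(H|E) = 0.41784349 / 0.57069040 = 0.7322

Final posterior: 0.7322


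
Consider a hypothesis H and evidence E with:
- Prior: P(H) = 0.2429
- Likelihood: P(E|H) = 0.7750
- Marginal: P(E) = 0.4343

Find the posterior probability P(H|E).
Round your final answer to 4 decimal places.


Using Bayes' theorem:

P(H|E) = P(E|H) × P(H) / P(E)
       = 0.7750 × 0.2429 / 0.4343
       = 0.18824750 / 0.4343
       = 0.4335

The evidence strengthens our belief in H.
Prior: 0.2429 → Posterior: 0.4335


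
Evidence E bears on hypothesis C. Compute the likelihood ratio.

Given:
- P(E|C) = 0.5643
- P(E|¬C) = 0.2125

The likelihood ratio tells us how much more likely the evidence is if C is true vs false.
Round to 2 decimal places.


Likelihood Ratio (LR) = P(E|C) / P(E|¬C)

LR = 0.5643 / 0.2125
   = 2.66

The evidence is 2.66 times more likely if C is true than if C is false.
LR > 1, so observing E raises the odds in favor of C.


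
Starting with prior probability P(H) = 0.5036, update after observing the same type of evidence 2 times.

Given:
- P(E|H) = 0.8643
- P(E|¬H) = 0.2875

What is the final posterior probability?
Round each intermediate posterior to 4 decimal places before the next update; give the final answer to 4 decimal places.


Sequential Bayesian updating:

Initial prior: P(H) = 0.5036

Update 1:
  P(E) = 0.8643 × 0.5036 + 0.2875 × 0.4964 = 0.43526148 + 0.14271500 = 0.57797648
  P(H|E) = 0.43526148 / 0.57797648 = 0.7531

Update 2:
  P(E) = 0.8643 × 0.7531 + 0.2875 × 0.2469 = 0.65090433 + 0.07098375 = 0.72188808
  P(H|E) = 0.65090433 / 0.72188808 = 0.9017

Final posterior: 0.9017


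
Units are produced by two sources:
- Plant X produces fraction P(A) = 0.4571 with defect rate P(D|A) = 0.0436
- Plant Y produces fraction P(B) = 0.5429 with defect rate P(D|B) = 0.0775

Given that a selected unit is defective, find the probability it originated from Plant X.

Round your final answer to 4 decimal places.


Let A = from Plant X, D = defective

Given:
- P(A) = 0.4571, P(B) = 0.5429
- P(D|A) = 0.0436, P(D|B) = 0.0775

Step 1: Find P(D)
P(D) = P(D|A)P(A) + P(D|B)P(B)
     = 0.0436 × 0.4571 + 0.0775 × 0.5429
     = 0.01992956 + 0.04207475
     = 0.06200431

Step 2: Apply Bayes' theorem
P(A|D) = P(D|A)P(A) / P(D)
       = 0.01992956 / 0.06200431
       = 0.3214


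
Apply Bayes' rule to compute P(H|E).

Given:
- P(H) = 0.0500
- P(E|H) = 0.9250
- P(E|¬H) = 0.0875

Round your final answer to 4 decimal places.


Bayes' theorem: P(H|E) = P(E|H) × P(H) / P(E)

Step 1: Calculate P(E) using law of total probability
P(E) = P(E|H)P(H) + P(E|¬H)P(¬H)
     = 0.9250 × 0.0500 + 0.0875 × 0.9500
     = 0.04625000 + 0.08312500
     = 0.12937500

Step 2: Apply Bayes' theorem
P(H|E) = P(E|H) × P(H) / P(E)
       = 0.04625000 / 0.12937500
       = 0.3575


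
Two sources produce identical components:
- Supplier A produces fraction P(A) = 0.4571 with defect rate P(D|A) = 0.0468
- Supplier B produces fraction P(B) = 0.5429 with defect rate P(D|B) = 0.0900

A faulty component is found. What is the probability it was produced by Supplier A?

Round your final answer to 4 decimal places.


Let A = from Supplier A, D = faulty

Given:
- P(A) = 0.4571, P(B) = 0.5429
- P(D|A) = 0.0468, P(D|B) = 0.0900

Step 1: Find P(D)
P(D) = P(D|A)P(A) + P(D|B)P(B)
     = 0.0468 × 0.4571 + 0.0900 × 0.5429
     = 0.02139228 + 0.04886100
     = 0.07025328

Step 2: Apply Bayes' theorem
P(A|D) = P(D|A)P(A) / P(D)
       = 0.02139228 / 0.07025328
       = 0.3045


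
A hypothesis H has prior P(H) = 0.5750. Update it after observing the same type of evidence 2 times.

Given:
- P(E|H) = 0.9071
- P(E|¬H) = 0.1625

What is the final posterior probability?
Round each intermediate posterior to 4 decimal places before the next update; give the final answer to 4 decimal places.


Sequential Bayesian updating:

Initial prior: P(H) = 0.5750

Update 1:
  P(E) = 0.9071 × 0.5750 + 0.1625 × 0.4250 = 0.52158250 + 0.06906250 = 0.59064500
  P(H|E) = 0.52158250 / 0.59064500 = 0.8831

Update 2:
  P(E) = 0.9071 × 0.8831 + 0.1625 × 0.1169 = 0.80106001 + 0.01899625 = 0.82005626
  P(H|E) = 0.80106001 / 0.82005626 = 0.9768

Final posterior: 0.9768


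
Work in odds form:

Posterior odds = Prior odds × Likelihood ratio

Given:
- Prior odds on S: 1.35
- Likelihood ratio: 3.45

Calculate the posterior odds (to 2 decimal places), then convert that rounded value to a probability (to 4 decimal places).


Step 1: Calculate posterior odds
Posterior odds = Prior odds × LR
               = 1.35 × 3.45
               = 4.66

Step 2: Convert to probability
P(S|E) = Posterior odds / (1 + Posterior odds)
       = 4.66 / (1 + 4.66)
       = 4.66 / 5.66
       = 0.8233

The evidence increased P(S) from 0.5745 to 0.8233.


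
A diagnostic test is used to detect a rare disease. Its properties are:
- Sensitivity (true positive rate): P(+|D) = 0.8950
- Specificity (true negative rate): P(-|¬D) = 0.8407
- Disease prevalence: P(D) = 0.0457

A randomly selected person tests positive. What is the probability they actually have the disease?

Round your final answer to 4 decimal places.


Let D = has disease, + = positive test

Given:
- P(D) = 0.0457 (prevalence)
- P(+|D) = 0.8950 (sensitivity)
- P(-|¬D) = 0.8407 (specificity)
- P(+|¬D) = 0.1593 (false positive rate = 1 - specificity)

Step 1: Find P(+)
P(+) = P(+|D)P(D) + P(+|¬D)P(¬D)
     = 0.8950 × 0.0457 + 0.1593 × 0.9543
     = 0.04090150 + 0.15201999
     = 0.19292149

Step 2: Apply Bayes' theorem for P(D|+)
P(D|+) = P(+|D)P(D) / P(+)
       = 0.04090150 / 0.19292149
       = 0.2120


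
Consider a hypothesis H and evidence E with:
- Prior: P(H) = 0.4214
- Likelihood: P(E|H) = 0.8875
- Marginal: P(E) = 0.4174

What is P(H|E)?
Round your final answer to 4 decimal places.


Using Bayes' theorem:

P(H|E) = P(E|H) × P(H) / P(E)
       = 0.8875 × 0.4214 / 0.4174
       = 0.37399250 / 0.4174
       = 0.8960

The evidence strengthens our belief in H.
Prior: 0.4214 → Posterior: 0.8960


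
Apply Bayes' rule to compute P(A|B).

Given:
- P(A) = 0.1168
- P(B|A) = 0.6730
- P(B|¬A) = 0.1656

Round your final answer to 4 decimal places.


Bayes' theorem: P(A|B) = P(B|A) × P(A) / P(B)

Step 1: Calculate P(B) using law of total probability
P(B) = P(B|A)P(A) + P(B|¬A)P(¬A)
     = 0.6730 × 0.1168 + 0.1656 × 0.8832
     = 0.07860640 + 0.14625792
     = 0.22486432

Step 2: Apply Bayes' theorem
P(A|B) = P(B|A) × P(A) / P(B)
       = 0.07860640 / 0.22486432
       = 0.3496


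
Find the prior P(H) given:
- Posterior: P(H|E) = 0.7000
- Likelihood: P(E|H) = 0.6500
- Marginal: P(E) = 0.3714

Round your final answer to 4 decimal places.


From Bayes' theorem: P(H|E) = P(E|H) × P(H) / P(E)

Rearranging for P(H):
P(H) = P(H|E) × P(E) / P(E|H)
     = 0.7000 × 0.3714 / 0.6500
     = 0.25998000 / 0.6500
     = 0.4000


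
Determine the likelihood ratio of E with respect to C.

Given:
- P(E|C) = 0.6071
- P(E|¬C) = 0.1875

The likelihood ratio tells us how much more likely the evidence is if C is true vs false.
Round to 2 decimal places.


Likelihood Ratio (LR) = P(E|C) / P(E|¬C)

LR = 0.6071 / 0.1875
   = 3.24

The evidence is 3.24 times more likely if C is true than if C is false.
LR > 1, so observing E raises the odds in favor of C.


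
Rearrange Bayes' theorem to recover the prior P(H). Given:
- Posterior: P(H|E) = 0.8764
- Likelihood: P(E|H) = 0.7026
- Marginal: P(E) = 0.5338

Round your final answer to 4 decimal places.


From Bayes' theorem: P(H|E) = P(E|H) × P(H) / P(E)

Rearranging for P(H):
P(H) = P(H|E) × P(E) / P(E|H)
     = 0.8764 × 0.5338 / 0.7026
     = 0.46782232 / 0.7026
     = 0.6658


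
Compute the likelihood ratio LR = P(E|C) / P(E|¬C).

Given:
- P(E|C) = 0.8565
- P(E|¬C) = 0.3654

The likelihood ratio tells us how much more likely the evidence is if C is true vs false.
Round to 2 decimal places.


Likelihood Ratio (LR) = P(E|C) / P(E|¬C)

LR = 0.8565 / 0.3654
   = 2.34

The evidence is 2.34 times more likely if C is true than if C is false.
LR > 1, so observing E raises the odds in favor of C.


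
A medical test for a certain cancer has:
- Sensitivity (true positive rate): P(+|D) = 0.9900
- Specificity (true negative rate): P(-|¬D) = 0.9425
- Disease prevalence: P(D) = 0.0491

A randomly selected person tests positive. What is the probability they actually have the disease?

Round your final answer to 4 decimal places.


Let D = has disease, + = positive test

Given:
- P(D) = 0.0491 (prevalence)
- P(+|D) = 0.9900 (sensitivity)
- P(-|¬D) = 0.9425 (specificity)
- P(+|¬D) = 0.0575 (false positive rate = 1 - specificity)

Step 1: Find P(+)
P(+) = P(+|D)P(D) + P(+|¬D)P(¬D)
     = 0.9900 × 0.0491 + 0.0575 × 0.9509
     = 0.04860900 + 0.05467675
     = 0.10328575

Step 2: Apply Bayes' theorem for P(D|+)
P(D|+) = P(+|D)P(D) / P(+)
       = 0.04860900 / 0.10328575
       = 0.4706


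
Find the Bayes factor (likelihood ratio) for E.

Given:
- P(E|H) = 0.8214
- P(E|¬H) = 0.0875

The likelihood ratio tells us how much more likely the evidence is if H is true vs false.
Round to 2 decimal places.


Likelihood Ratio (LR) = P(E|H) / P(E|¬H)

LR = 0.8214 / 0.0875
   = 9.39

The evidence is 9.39 times more likely if H is true than if H is false.
Because LR exceeds 1, E is evidence for H.


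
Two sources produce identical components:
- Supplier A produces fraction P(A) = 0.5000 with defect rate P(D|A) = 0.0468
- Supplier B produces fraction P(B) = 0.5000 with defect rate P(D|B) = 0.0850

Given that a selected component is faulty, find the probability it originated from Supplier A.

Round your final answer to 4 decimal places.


Let A = from Supplier A, D = faulty

Given:
- P(A) = 0.5000, P(B) = 0.5000
- P(D|A) = 0.0468, P(D|B) = 0.0850

Step 1: Find P(D)
P(D) = P(D|A)P(A) + P(D|B)P(B)
     = 0.0468 × 0.5000 + 0.0850 × 0.5000
     = 0.02340000 + 0.04250000
     = 0.06590000

Step 2: Apply Bayes' theorem
P(A|D) = P(D|A)P(A) / P(D)
       = 0.02340000 / 0.06590000
       = 0.3551


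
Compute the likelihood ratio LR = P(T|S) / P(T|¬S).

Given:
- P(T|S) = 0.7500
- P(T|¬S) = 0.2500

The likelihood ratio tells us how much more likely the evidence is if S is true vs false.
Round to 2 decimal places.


Likelihood Ratio (LR) = P(T|S) / P(T|¬S)

LR = 0.7500 / 0.2500
   = 3.00

The evidence is 3.00 times more likely if S is true than if S is false.
Because LR exceeds 1, T is evidence for S.


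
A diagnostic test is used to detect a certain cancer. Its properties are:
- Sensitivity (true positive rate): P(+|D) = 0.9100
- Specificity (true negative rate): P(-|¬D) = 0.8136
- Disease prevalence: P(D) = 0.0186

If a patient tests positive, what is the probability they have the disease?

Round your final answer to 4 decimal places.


Let D = has disease, + = positive test

Given:
- P(D) = 0.0186 (prevalence)
- P(+|D) = 0.9100 (sensitivity)
- P(-|¬D) = 0.8136 (specificity)
- P(+|¬D) = 0.1864 (false positive rate = 1 - specificity)

Step 1: Find P(+)
P(+) = P(+|D)P(D) + P(+|¬D)P(¬D)
     = 0.9100 × 0.0186 + 0.1864 × 0.9814
     = 0.01692600 + 0.18293296
     = 0.19985896

Step 2: Apply Bayes' theorem for P(D|+)
P(D|+) = P(+|D)P(D) / P(+)
       = 0.01692600 / 0.19985896
       = 0.0847


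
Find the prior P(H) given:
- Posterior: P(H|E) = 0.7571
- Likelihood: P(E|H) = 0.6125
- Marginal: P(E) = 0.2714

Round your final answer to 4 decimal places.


From Bayes' theorem: P(H|E) = P(E|H) × P(H) / P(E)

Rearranging for P(H):
P(H) = P(H|E) × P(E) / P(E|H)
     = 0.7571 × 0.2714 / 0.6125
     = 0.20547694 / 0.6125
     = 0.3355


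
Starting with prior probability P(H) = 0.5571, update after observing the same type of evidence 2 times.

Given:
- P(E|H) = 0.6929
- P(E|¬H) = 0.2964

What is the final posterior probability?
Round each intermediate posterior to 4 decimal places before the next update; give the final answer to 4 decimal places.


Sequential Bayesian updating:

Initial prior: P(H) = 0.5571

Update 1:
  P(E) = 0.6929 × 0.5571 + 0.2964 × 0.4429 = 0.38601459 + 0.13127556 = 0.51729015
  P(H|E) = 0.38601459 / 0.51729015 = 0.7462

Update 2:
  P(E) = 0.6929 × 0.7462 + 0.2964 × 0.2538 = 0.51704198 + 0.07522632 = 0.59226830
  P(H|E) = 0.51704198 / 0.59226830 = 0.8730

Final posterior: 0.8730


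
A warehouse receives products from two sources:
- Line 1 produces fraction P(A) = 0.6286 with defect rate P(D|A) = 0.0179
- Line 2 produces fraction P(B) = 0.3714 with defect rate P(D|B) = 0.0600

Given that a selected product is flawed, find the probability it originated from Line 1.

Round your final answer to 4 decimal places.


Let A = from Line 1, D = flawed

Given:
- P(A) = 0.6286, P(B) = 0.3714
- P(D|A) = 0.0179, P(D|B) = 0.0600

Step 1: Find P(D)
P(D) = P(D|A)P(A) + P(D|B)P(B)
     = 0.0179 × 0.6286 + 0.0600 × 0.3714
     = 0.01125194 + 0.02228400
     = 0.03353594

Step 2: Apply Bayes' theorem
P(A|D) = P(D|A)P(A) / P(D)
       = 0.01125194 / 0.03353594
       = 0.3355


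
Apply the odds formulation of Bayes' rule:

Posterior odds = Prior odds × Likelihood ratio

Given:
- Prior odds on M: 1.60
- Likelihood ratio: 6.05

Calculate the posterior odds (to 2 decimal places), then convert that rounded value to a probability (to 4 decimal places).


Step 1: Calculate posterior odds
Posterior odds = Prior odds × LR
               = 1.60 × 6.05
               = 9.68

Step 2: Convert to probability
P(M|E) = Posterior odds / (1 + Posterior odds)
       = 9.68 / (1 + 9.68)
       = 9.68 / 10.68
       = 0.9064

The evidence increased P(M) from 0.6154 to 0.9064.


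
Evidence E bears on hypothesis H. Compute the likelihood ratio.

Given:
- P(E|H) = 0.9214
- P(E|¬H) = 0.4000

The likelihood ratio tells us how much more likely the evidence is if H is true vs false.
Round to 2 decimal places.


Likelihood Ratio (LR) = P(E|H) / P(E|¬H)

LR = 0.9214 / 0.4000
   = 2.30

The evidence is 2.30 times more likely if H is true than if H is false.
Since LR > 1, the evidence supports H over ¬H.


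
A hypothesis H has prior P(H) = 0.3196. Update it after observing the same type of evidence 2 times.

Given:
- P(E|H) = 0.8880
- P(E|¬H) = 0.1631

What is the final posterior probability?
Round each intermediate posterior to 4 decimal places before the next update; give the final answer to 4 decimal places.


Sequential Bayesian updating:

Initial prior: P(H) = 0.3196

Update 1:
  P(E) = 0.8880 × 0.3196 + 0.1631 × 0.6804 = 0.28380480 + 0.11097324 = 0.39477804
  P(H|E) = 0.28380480 / 0.39477804 = 0.7189

Update 2:
  P(E) = 0.8880 × 0.7189 + 0.1631 × 0.2811 = 0.63838320 + 0.04584741 = 0.68423061
  P(H|E) = 0.63838320 / 0.68423061 = 0.9330

Final posterior: 0.9330


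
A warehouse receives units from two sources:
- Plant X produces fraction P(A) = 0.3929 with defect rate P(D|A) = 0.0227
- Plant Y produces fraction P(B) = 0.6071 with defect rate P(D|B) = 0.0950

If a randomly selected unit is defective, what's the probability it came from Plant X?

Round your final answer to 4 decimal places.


Let A = from Plant X, D = defective

Given:
- P(A) = 0.3929, P(B) = 0.6071
- P(D|A) = 0.0227, P(D|B) = 0.0950

Step 1: Find P(D)
P(D) = P(D|A)P(A) + P(D|B)P(B)
     = 0.0227 × 0.3929 + 0.0950 × 0.6071
     = 0.00891883 + 0.05767450
     = 0.06659333

Step 2: Apply Bayes' theorem
P(A|D) = P(D|A)P(A) / P(D)
       = 0.00891883 / 0.06659333
       = 0.1339


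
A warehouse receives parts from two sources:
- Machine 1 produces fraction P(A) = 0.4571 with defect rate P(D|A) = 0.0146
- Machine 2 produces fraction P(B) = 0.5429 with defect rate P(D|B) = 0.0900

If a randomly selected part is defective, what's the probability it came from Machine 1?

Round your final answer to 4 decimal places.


Let A = from Machine 1, D = defective

Given:
- P(A) = 0.4571, P(B) = 0.5429
- P(D|A) = 0.0146, P(D|B) = 0.0900

Step 1: Find P(D)
P(D) = P(D|A)P(A) + P(D|B)P(B)
     = 0.0146 × 0.4571 + 0.0900 × 0.5429
     = 0.00667366 + 0.04886100
     = 0.05553466

Step 2: Apply Bayes' theorem
P(A|D) = P(D|A)P(A) / P(D)
       = 0.00667366 / 0.05553466
       = 0.1202


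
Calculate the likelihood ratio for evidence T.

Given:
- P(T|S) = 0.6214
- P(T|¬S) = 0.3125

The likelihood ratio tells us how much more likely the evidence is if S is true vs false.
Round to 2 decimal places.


Likelihood Ratio (LR) = P(T|S) / P(T|¬S)

LR = 0.6214 / 0.3125
   = 1.99

The evidence is 1.99 times more likely if S is true than if S is false.
Because LR exceeds 1, T is evidence for S.


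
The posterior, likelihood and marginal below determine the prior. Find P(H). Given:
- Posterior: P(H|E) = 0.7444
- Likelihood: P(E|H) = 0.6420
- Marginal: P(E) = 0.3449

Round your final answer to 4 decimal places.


From Bayes' theorem: P(H|E) = P(E|H) × P(H) / P(E)

Rearranging for P(H):
P(H) = P(H|E) × P(E) / P(E|H)
     = 0.7444 × 0.3449 / 0.6420
     = 0.25674356 / 0.6420
     = 0.3999


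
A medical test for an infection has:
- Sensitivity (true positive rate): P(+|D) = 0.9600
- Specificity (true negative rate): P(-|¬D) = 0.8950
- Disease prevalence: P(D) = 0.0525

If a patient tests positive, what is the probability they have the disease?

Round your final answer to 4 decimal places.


Let D = has disease, + = positive test

Given:
- P(D) = 0.0525 (prevalence)
- P(+|D) = 0.9600 (sensitivity)
- P(-|¬D) = 0.8950 (specificity)
- P(+|¬D) = 0.1050 (false positive rate = 1 - specificity)

Step 1: Find P(+)
P(+) = P(+|D)P(D) + P(+|¬D)P(¬D)
     = 0.9600 × 0.0525 + 0.1050 × 0.9475
     = 0.05040000 + 0.09948750
     = 0.14988750

Step 2: Apply Bayes' theorem for P(D|+)
P(D|+) = P(+|D)P(D) / P(+)
       = 0.05040000 / 0.14988750
       = 0.3363


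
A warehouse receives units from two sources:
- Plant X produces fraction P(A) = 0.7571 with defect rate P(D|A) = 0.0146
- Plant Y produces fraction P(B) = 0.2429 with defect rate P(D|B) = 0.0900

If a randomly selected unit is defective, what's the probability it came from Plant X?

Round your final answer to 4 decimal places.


Let A = from Plant X, D = defective

Given:
- P(A) = 0.7571, P(B) = 0.2429
- P(D|A) = 0.0146, P(D|B) = 0.0900

Step 1: Find P(D)
P(D) = P(D|A)P(A) + P(D|B)P(B)
     = 0.0146 × 0.7571 + 0.0900 × 0.2429
     = 0.01105366 + 0.02186100
     = 0.03291466

Step 2: Apply Bayes' theorem
P(A|D) = P(D|A)P(A) / P(D)
       = 0.01105366 / 0.03291466
       = 0.3358


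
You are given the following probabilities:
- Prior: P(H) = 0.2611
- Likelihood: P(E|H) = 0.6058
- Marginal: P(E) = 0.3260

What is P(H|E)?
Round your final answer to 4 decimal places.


Using Bayes' theorem:

P(H|E) = P(E|H) × P(H) / P(E)
       = 0.6058 × 0.2611 / 0.3260
       = 0.15817438 / 0.3260
       = 0.4852

The evidence strengthens our belief in H.
Prior: 0.2611 → Posterior: 0.4852


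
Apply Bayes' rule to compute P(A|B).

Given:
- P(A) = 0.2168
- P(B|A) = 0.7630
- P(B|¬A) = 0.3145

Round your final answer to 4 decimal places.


Bayes' theorem: P(A|B) = P(B|A) × P(A) / P(B)

Step 1: Calculate P(B) using law of total probability
P(B) = P(B|A)P(A) + P(B|¬A)P(¬A)
     = 0.7630 × 0.2168 + 0.3145 × 0.7832
     = 0.16541840 + 0.24631640
     = 0.41173480

Step 2: Apply Bayes' theorem
P(A|B) = P(B|A) × P(A) / P(B)
       = 0.16541840 / 0.41173480
       = 0.4018


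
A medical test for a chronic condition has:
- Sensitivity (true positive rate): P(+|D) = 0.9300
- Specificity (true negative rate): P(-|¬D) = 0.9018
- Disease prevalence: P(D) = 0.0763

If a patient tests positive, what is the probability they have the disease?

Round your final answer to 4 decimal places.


Let D = has disease, + = positive test

Given:
- P(D) = 0.0763 (prevalence)
- P(+|D) = 0.9300 (sensitivity)
- P(-|¬D) = 0.9018 (specificity)
- P(+|¬D) = 0.0982 (false positive rate = 1 - specificity)

Step 1: Find P(+)
P(+) = P(+|D)P(D) + P(+|¬D)P(¬D)
     = 0.9300 × 0.0763 + 0.0982 × 0.9237
     = 0.07095900 + 0.09070734
     = 0.16166634

Step 2: Apply Bayes' theorem for P(D|+)
P(D|+) = P(+|D)P(D) / P(+)
       = 0.07095900 / 0.16166634
       = 0.4389


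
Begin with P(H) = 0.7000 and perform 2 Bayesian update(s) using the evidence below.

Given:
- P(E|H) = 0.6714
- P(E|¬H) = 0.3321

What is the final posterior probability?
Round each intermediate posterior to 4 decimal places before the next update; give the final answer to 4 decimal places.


Sequential Bayesian updating:

Initial prior: P(H) = 0.7000

Update 1:
  P(E) = 0.6714 × 0.7000 + 0.3321 × 0.3000 = 0.46998000 + 0.09963000 = 0.56961000
  P(H|E) = 0.46998000 / 0.56961000 = 0.8251

Update 2:
  P(E) = 0.6714 × 0.8251 + 0.3321 × 0.1749 = 0.55397214 + 0.05808429 = 0.61205643
  P(H|E) = 0.55397214 / 0.61205643 = 0.9051

Final posterior: 0.9051


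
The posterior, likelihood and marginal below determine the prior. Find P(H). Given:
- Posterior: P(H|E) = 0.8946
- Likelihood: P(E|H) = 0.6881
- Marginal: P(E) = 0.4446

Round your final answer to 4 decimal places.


From Bayes' theorem: P(H|E) = P(E|H) × P(H) / P(E)

Rearranging for P(H):
P(H) = P(H|E) × P(E) / P(E|H)
     = 0.8946 × 0.4446 / 0.6881
     = 0.39773916 / 0.6881
     = 0.5780


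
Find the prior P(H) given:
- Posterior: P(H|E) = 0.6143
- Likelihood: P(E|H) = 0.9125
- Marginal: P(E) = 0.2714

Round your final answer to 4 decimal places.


From Bayes' theorem: P(H|E) = P(E|H) × P(H) / P(E)

Rearranging for P(H):
P(H) = P(H|E) × P(E) / P(E|H)
     = 0.6143 × 0.2714 / 0.9125
     = 0.16672102 / 0.9125
     = 0.1827


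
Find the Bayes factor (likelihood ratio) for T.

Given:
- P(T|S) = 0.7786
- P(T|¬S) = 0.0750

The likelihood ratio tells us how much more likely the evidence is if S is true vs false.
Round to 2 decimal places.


Likelihood Ratio (LR) = P(T|S) / P(T|¬S)

LR = 0.7786 / 0.0750
   = 10.38

The evidence is 10.38 times more likely if S is true than if S is false.
Because LR exceeds 1, T is evidence for S.


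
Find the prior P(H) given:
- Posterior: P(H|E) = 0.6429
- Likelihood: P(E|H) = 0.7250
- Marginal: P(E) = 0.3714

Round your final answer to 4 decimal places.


From Bayes' theorem: P(H|E) = P(E|H) × P(H) / P(E)

Rearranging for P(H):
P(H) = P(H|E) × P(E) / P(E|H)
     = 0.6429 × 0.3714 / 0.7250
     = 0.23877306 / 0.7250
     = 0.3293


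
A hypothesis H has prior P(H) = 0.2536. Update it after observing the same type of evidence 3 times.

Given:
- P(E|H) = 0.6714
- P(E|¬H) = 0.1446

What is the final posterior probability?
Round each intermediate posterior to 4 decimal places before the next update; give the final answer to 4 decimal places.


Sequential Bayesian updating:

Initial prior: P(H) = 0.2536

Update 1:
  P(E) = 0.6714 × 0.2536 + 0.1446 × 0.7464 = 0.17026704 + 0.10792944 = 0.27819648
  P(H|E) = 0.17026704 / 0.27819648 = 0.6120

Update 2:
  P(E) = 0.6714 × 0.6120 + 0.1446 × 0.3880 = 0.41089680 + 0.05610480 = 0.46700160
  P(H|E) = 0.41089680 / 0.46700160 = 0.8799

Update 3:
  P(E) = 0.6714 × 0.8799 + 0.1446 × 0.1201 = 0.59076486 + 0.01736646 = 0.60813132
  P(H|E) = 0.59076486 / 0.60813132 = 0.9714

Final posterior: 0.9714


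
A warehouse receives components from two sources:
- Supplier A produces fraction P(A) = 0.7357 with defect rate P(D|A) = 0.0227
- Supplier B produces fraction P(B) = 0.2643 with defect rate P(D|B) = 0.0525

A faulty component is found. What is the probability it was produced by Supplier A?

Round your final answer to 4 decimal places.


Let A = from Supplier A, D = faulty

Given:
- P(A) = 0.7357, P(B) = 0.2643
- P(D|A) = 0.0227, P(D|B) = 0.0525

Step 1: Find P(D)
P(D) = P(D|A)P(A) + P(D|B)P(B)
     = 0.0227 × 0.7357 + 0.0525 × 0.2643
     = 0.01670039 + 0.01387575
     = 0.03057614

Step 2: Apply Bayes' theorem
P(A|D) = P(D|A)P(A) / P(D)
       = 0.01670039 / 0.03057614
       = 0.5462


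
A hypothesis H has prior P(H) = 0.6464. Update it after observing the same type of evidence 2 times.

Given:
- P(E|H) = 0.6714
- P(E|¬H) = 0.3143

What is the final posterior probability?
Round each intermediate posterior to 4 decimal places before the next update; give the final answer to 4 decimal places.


Sequential Bayesian updating:

Initial prior: P(H) = 0.6464

Update 1:
  P(E) = 0.6714 × 0.6464 + 0.3143 × 0.3536 = 0.43399296 + 0.11113648 = 0.54512944
  P(H|E) = 0.43399296 / 0.54512944 = 0.7961

Update 2:
  P(E) = 0.6714 × 0.7961 + 0.3143 × 0.2039 = 0.53450154 + 0.06408577 = 0.59858731
  P(H|E) = 0.53450154 / 0.59858731 = 0.8929

Final posterior: 0.8929


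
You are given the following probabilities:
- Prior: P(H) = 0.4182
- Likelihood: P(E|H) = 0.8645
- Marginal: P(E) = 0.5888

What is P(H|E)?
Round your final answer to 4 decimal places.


Using Bayes' theorem:

P(H|E) = P(E|H) × P(H) / P(E)
       = 0.8645 × 0.4182 / 0.5888
       = 0.36153390 / 0.5888
       = 0.6140

The evidence strengthens our belief in H.
Prior: 0.4182 → Posterior: 0.6140


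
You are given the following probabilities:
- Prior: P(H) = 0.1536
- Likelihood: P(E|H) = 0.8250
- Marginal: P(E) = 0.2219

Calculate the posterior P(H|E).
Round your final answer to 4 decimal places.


Using Bayes' theorem:

P(H|E) = P(E|H) × P(H) / P(E)
       = 0.8250 × 0.1536 / 0.2219
       = 0.12672000 / 0.2219
       = 0.5711

The evidence strengthens our belief in H.
Prior: 0.1536 → Posterior: 0.5711


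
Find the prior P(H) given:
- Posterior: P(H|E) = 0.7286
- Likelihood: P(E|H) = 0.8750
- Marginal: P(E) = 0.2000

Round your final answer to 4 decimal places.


From Bayes' theorem: P(H|E) = P(E|H) × P(H) / P(E)

Rearranging for P(H):
P(H) = P(H|E) × P(E) / P(E|H)
     = 0.7286 × 0.2000 / 0.8750
     = 0.14572000 / 0.8750
     = 0.1665


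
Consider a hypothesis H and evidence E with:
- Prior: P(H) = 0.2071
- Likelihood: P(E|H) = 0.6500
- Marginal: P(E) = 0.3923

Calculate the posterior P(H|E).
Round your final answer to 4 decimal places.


Using Bayes' theorem:

P(H|E) = P(E|H) × P(H) / P(E)
       = 0.6500 × 0.2071 / 0.3923
       = 0.13461500 / 0.3923
       = 0.3431

The evidence strengthens our belief in H.
Prior: 0.2071 → Posterior: 0.3431


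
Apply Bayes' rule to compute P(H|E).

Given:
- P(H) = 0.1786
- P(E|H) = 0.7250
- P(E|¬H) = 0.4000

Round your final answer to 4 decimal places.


Bayes' theorem: P(H|E) = P(E|H) × P(H) / P(E)

Step 1: Calculate P(E) using law of total probability
P(E) = P(E|H)P(H) + P(E|¬H)P(¬H)
     = 0.7250 × 0.1786 + 0.4000 × 0.8214
     = 0.12948500 + 0.32856000
     = 0.45804500

Step 2: Apply Bayes' theorem
P(H|E) = P(E|H) × P(H) / P(E)
       = 0.12948500 / 0.45804500
       = 0.2827


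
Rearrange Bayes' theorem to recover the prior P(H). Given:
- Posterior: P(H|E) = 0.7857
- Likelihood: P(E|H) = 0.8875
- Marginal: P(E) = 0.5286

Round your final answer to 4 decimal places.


From Bayes' theorem: P(H|E) = P(E|H) × P(H) / P(E)

Rearranging for P(H):
P(H) = P(H|E) × P(E) / P(E|H)
     = 0.7857 × 0.5286 / 0.8875
     = 0.41532102 / 0.8875
     = 0.4680


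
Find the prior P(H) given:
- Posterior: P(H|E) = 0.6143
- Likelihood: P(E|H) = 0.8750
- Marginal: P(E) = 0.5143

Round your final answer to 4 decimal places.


From Bayes' theorem: P(H|E) = P(E|H) × P(H) / P(E)

Rearranging for P(H):
P(H) = P(H|E) × P(E) / P(E|H)
     = 0.6143 × 0.5143 / 0.8750
     = 0.31593449 / 0.8750
     = 0.3611


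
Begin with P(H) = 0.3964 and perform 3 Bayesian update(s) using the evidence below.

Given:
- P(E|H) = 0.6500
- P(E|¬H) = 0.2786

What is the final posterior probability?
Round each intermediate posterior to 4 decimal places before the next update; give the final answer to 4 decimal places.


Sequential Bayesian updating:

Initial prior: P(H) = 0.3964

Update 1:
  P(E) = 0.6500 × 0.3964 + 0.2786 × 0.6036 = 0.25766000 + 0.16816296 = 0.42582296
  P(H|E) = 0.25766000 / 0.42582296 = 0.6051

Update 2:
  P(E) = 0.6500 × 0.6051 + 0.2786 × 0.3949 = 0.39331500 + 0.11001914 = 0.50333414
  P(H|E) = 0.39331500 / 0.50333414 = 0.7814

Update 3:
  P(E) = 0.6500 × 0.7814 + 0.2786 × 0.2186 = 0.50791000 + 0.06090196 = 0.56881196
  P(H|E) = 0.50791000 / 0.56881196 = 0.8929

Final posterior: 0.8929


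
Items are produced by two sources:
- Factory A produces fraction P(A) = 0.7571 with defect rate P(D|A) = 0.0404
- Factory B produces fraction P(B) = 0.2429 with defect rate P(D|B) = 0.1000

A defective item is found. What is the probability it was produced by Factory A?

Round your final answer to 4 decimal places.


Let A = from Factory A, D = defective

Given:
- P(A) = 0.7571, P(B) = 0.2429
- P(D|A) = 0.0404, P(D|B) = 0.1000

Step 1: Find P(D)
P(D) = P(D|A)P(A) + P(D|B)P(B)
     = 0.0404 × 0.7571 + 0.1000 × 0.2429
     = 0.03058684 + 0.02429000
     = 0.05487684

Step 2: Apply Bayes' theorem
P(A|D) = P(D|A)P(A) / P(D)
       = 0.03058684 / 0.05487684
       = 0.5574


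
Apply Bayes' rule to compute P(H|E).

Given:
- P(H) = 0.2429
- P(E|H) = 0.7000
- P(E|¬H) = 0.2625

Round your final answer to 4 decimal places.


Bayes' theorem: P(H|E) = P(E|H) × P(H) / P(E)

Step 1: Calculate P(E) using law of total probability
P(E) = P(E|H)P(H) + P(E|¬H)P(¬H)
     = 0.7000 × 0.2429 + 0.2625 × 0.7571
     = 0.17003000 + 0.19873875
     = 0.36876875

Step 2: Apply Bayes' theorem
P(H|E) = P(E|H) × P(H) / P(E)
       = 0.17003000 / 0.36876875
       = 0.4611


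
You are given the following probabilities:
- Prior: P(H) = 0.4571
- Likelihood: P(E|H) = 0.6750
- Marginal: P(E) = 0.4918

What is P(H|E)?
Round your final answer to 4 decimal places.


Using Bayes' theorem:

P(H|E) = P(E|H) × P(H) / P(E)
       = 0.6750 × 0.4571 / 0.4918
       = 0.30854250 / 0.4918
       = 0.6274

The evidence strengthens our belief in H.
Prior: 0.4571 → Posterior: 0.6274


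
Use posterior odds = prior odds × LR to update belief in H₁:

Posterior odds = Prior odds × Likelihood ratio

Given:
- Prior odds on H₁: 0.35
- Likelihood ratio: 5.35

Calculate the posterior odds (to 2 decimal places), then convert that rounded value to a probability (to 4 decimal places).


Step 1: Calculate posterior odds
Posterior odds = Prior odds × LR
               = 0.35 × 5.35
               = 1.87

Step 2: Convert to probability
P(H₁|E) = Posterior odds / (1 + Posterior odds)
       = 1.87 / (1 + 1.87)
       = 1.87 / 2.87
       = 0.6516

The evidence increased P(H₁) from 0.2593 to 0.6516.


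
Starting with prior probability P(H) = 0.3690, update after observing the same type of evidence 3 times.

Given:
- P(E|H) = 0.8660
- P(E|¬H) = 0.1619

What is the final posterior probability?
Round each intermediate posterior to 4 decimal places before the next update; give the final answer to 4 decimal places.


Sequential Bayesian updating:

Initial prior: P(H) = 0.3690

Update 1:
  P(E) = 0.8660 × 0.3690 + 0.1619 × 0.6310 = 0.31955400 + 0.10215890 = 0.42171290
  P(H|E) = 0.31955400 / 0.42171290 = 0.7578

Update 2:
  P(E) = 0.8660 × 0.7578 + 0.1619 × 0.2422 = 0.65625480 + 0.03921218 = 0.69546698
  P(H|E) = 0.65625480 / 0.69546698 = 0.9436

Update 3:
  P(E) = 0.8660 × 0.9436 + 0.1619 × 0.0564 = 0.81715760 + 0.00913116 = 0.82628876
  P(H|E) = 0.81715760 / 0.82628876 = 0.9889

Final posterior: 0.9889


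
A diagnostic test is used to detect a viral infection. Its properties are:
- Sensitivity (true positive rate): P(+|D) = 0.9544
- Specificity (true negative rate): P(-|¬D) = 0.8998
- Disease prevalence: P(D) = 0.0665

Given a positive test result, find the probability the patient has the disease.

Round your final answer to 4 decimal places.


Let D = has disease, + = positive test

Given:
- P(D) = 0.0665 (prevalence)
- P(+|D) = 0.9544 (sensitivity)
- P(-|¬D) = 0.8998 (specificity)
- P(+|¬D) = 0.1002 (false positive rate = 1 - specificity)

Step 1: Find P(+)
P(+) = P(+|D)P(D) + P(+|¬D)P(¬D)
     = 0.9544 × 0.0665 + 0.1002 × 0.9335
     = 0.06346760 + 0.09353670
     = 0.15700430

Step 2: Apply Bayes' theorem for P(D|+)
P(D|+) = P(+|D)P(D) / P(+)
       = 0.06346760 / 0.15700430
       = 0.4042


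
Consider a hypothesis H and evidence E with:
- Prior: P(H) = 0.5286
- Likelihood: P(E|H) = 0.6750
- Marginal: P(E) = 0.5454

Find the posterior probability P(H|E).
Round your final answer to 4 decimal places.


Using Bayes' theorem:

P(H|E) = P(E|H) × P(H) / P(E)
       = 0.6750 × 0.5286 / 0.5454
       = 0.35680500 / 0.5454
       = 0.6542

The evidence strengthens our belief in H.
Prior: 0.5286 → Posterior: 0.6542


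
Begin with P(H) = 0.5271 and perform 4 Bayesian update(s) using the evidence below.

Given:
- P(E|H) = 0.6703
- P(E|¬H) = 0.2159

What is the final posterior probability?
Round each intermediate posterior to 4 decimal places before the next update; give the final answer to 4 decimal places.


Sequential Bayesian updating:

Initial prior: P(H) = 0.5271

Update 1:
  P(E) = 0.6703 × 0.5271 + 0.2159 × 0.4729 = 0.35331513 + 0.10209911 = 0.45541424
  P(H|E) = 0.35331513 / 0.45541424 = 0.7758

Update 2:
  P(E) = 0.6703 × 0.7758 + 0.2159 × 0.2242 = 0.52001874 + 0.04840478 = 0.56842352
  P(H|E) = 0.52001874 / 0.56842352 = 0.9148

Update 3:
  P(E) = 0.6703 × 0.9148 + 0.2159 × 0.0852 = 0.61319044 + 0.01839468 = 0.63158512
  P(H|E) = 0.61319044 / 0.63158512 = 0.9709

Update 4:
  P(E) = 0.6703 × 0.9709 + 0.2159 × 0.0291 = 0.65079427 + 0.00628269 = 0.65707696
  P(H|E) = 0.65079427 / 0.65707696 = 0.9904

Final posterior: 0.9904


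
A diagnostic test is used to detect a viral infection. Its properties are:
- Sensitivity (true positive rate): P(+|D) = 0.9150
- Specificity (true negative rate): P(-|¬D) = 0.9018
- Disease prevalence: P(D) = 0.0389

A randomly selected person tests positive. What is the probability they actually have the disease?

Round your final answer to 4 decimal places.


Let D = has disease, + = positive test

Given:
- P(D) = 0.0389 (prevalence)
- P(+|D) = 0.9150 (sensitivity)
- P(-|¬D) = 0.9018 (specificity)
- P(+|¬D) = 0.0982 (false positive rate = 1 - specificity)

Step 1: Find P(+)
P(+) = P(+|D)P(D) + P(+|¬D)P(¬D)
     = 0.9150 × 0.0389 + 0.0982 × 0.9611
     = 0.03559350 + 0.09438002
     = 0.12997352

Step 2: Apply Bayes' theorem for P(D|+)
P(D|+) = P(+|D)P(D) / P(+)
       = 0.03559350 / 0.12997352
       = 0.2739


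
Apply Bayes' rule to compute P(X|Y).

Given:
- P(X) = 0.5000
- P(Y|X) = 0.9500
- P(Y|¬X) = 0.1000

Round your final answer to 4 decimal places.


Bayes' theorem: P(X|Y) = P(Y|X) × P(X) / P(Y)

Step 1: Calculate P(Y) using law of total probability
P(Y) = P(Y|X)P(X) + P(Y|¬X)P(¬X)
     = 0.9500 × 0.5000 + 0.1000 × 0.5000
     = 0.47500000 + 0.05000000
     = 0.52500000

Step 2: Apply Bayes' theorem
P(X|Y) = P(Y|X) × P(X) / P(Y)
       = 0.47500000 / 0.52500000
       = 0.9048


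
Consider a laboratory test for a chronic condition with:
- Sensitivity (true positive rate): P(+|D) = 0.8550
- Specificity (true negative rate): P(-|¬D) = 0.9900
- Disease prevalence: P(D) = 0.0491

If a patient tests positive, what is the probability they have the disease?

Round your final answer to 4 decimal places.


Let D = has disease, + = positive test

Given:
- P(D) = 0.0491 (prevalence)
- P(+|D) = 0.8550 (sensitivity)
- P(-|¬D) = 0.9900 (specificity)
- P(+|¬D) = 0.0100 (false positive rate = 1 - specificity)

Step 1: Find P(+)
P(+) = P(+|D)P(D) + P(+|¬D)P(¬D)
     = 0.8550 × 0.0491 + 0.0100 × 0.9509
     = 0.04198050 + 0.00950900
     = 0.05148950

Step 2: Apply Bayes' theorem for P(D|+)
P(D|+) = P(+|D)P(D) / P(+)
       = 0.04198050 / 0.05148950
       = 0.8153


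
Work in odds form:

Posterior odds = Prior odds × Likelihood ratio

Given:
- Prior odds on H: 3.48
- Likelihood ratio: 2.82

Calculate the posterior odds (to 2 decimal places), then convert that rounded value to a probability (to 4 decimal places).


Step 1: Calculate posterior odds
Posterior odds = Prior odds × LR
               = 3.48 × 2.82
               = 9.81

Step 2: Convert to probability
P(H|E) = Posterior odds / (1 + Posterior odds)
       = 9.81 / (1 + 9.81)
       = 9.81 / 10.81
       = 0.9075

The evidence increased P(H) from 0.7768 to 0.9075.


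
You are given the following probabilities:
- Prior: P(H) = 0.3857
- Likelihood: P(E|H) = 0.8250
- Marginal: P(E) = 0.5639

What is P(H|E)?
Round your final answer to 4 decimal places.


Using Bayes' theorem:

P(H|E) = P(E|H) × P(H) / P(E)
       = 0.8250 × 0.3857 / 0.5639
       = 0.31820250 / 0.5639
       = 0.5643

The evidence strengthens our belief in H.
Prior: 0.3857 → Posterior: 0.5643


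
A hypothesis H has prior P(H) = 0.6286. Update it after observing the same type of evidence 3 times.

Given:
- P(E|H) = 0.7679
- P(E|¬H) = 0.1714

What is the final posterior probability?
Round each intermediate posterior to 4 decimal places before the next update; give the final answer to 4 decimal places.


Sequential Bayesian updating:

Initial prior: P(H) = 0.6286

Update 1:
  P(E) = 0.7679 × 0.6286 + 0.1714 × 0.3714 = 0.48270194 + 0.06365796 = 0.54635990
  P(H|E) = 0.48270194 / 0.54635990 = 0.8835

Update 2:
  P(E) = 0.7679 × 0.8835 + 0.1714 × 0.1165 = 0.67843965 + 0.01996810 = 0.69840775
  P(H|E) = 0.67843965 / 0.69840775 = 0.9714

Update 3:
  P(E) = 0.7679 × 0.9714 + 0.1714 × 0.0286 = 0.74593806 + 0.00490204 = 0.75084010
  P(H|E) = 0.74593806 / 0.75084010 = 0.9935

Final posterior: 0.9935


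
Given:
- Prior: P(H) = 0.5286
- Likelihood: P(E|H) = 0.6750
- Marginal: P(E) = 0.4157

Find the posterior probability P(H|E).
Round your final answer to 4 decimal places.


Using Bayes' theorem:

P(H|E) = P(E|H) × P(H) / P(E)
       = 0.6750 × 0.5286 / 0.4157
       = 0.35680500 / 0.4157
       = 0.8583

The evidence strengthens our belief in H.
Prior: 0.5286 → Posterior: 0.8583


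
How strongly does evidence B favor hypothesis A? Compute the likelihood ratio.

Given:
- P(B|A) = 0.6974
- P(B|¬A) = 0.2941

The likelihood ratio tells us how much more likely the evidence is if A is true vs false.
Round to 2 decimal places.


Likelihood Ratio (LR) = P(B|A) / P(B|¬A)

LR = 0.6974 / 0.2941
   = 2.37

The evidence is 2.37 times more likely if A is true than if A is false.
LR > 1, so observing B raises the odds in favor of A.


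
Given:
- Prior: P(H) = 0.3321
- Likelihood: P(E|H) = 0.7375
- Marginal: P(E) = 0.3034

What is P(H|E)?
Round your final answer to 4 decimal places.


Using Bayes' theorem:

P(H|E) = P(E|H) × P(H) / P(E)
       = 0.7375 × 0.3321 / 0.3034
       = 0.24492375 / 0.3034
       = 0.8073

The evidence strengthens our belief in H.
Prior: 0.3321 → Posterior: 0.8073


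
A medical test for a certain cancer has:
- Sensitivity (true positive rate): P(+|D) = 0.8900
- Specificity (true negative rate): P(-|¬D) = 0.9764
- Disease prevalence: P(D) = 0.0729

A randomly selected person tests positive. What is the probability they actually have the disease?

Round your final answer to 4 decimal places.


Let D = has disease, + = positive test

Given:
- P(D) = 0.0729 (prevalence)
- P(+|D) = 0.8900 (sensitivity)
- P(-|¬D) = 0.9764 (specificity)
- P(+|¬D) = 0.0236 (false positive rate = 1 - specificity)

Step 1: Find P(+)
P(+) = P(+|D)P(D) + P(+|¬D)P(¬D)
     = 0.8900 × 0.0729 + 0.0236 × 0.9271
     = 0.06488100 + 0.02187956
     = 0.08676056

Step 2: Apply Bayes' theorem for P(D|+)
P(D|+) = P(+|D)P(D) / P(+)
       = 0.06488100 / 0.08676056
       = 0.7478


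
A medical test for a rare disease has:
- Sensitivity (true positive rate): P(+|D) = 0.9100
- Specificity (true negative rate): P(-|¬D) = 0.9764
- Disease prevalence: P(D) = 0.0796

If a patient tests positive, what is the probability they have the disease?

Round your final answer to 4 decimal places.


Let D = has disease, + = positive test

Given:
- P(D) = 0.0796 (prevalence)
- P(+|D) = 0.9100 (sensitivity)
- P(-|¬D) = 0.9764 (specificity)
- P(+|¬D) = 0.0236 (false positive rate = 1 - specificity)

Step 1: Find P(+)
P(+) = P(+|D)P(D) + P(+|¬D)P(¬D)
     = 0.9100 × 0.0796 + 0.0236 × 0.9204
     = 0.07243600 + 0.02172144
     = 0.09415744

Step 2: Apply Bayes' theorem for P(D|+)
P(D|+) = P(+|D)P(D) / P(+)
       = 0.07243600 / 0.09415744
       = 0.7693
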